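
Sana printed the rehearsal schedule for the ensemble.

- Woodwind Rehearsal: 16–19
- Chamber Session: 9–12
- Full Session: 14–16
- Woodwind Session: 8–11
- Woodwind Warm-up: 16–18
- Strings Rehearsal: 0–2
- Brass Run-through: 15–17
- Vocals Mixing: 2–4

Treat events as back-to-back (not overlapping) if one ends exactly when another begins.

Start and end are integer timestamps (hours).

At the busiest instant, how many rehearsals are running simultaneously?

Sweep the timeline, counting +1 at each start and −1 at each end (ends before starts at a tie):
0 start Strings Rehearsal → 1
2 end Strings Rehearsal → 0
2 start Vocals Mixing → 1
4 end Vocals Mixing → 0
8 start Woodwind Session → 1
9 start Chamber Session → 2
11 end Woodwind Session → 1
12 end Chamber Session → 0
14 start Full Session → 1
15 start Brass Run-through → 2
16 end Full Session → 1
16 start Woodwind Rehearsal → 2
16 start Woodwind Warm-up → 3
17 end Brass Run-through → 2
18 end Woodwind Warm-up → 1
19 end Woodwind Rehearsal → 0
Peak is 3, at 16 (Brass Run-through, Woodwind Rehearsal, Woodwind Warm-up).

3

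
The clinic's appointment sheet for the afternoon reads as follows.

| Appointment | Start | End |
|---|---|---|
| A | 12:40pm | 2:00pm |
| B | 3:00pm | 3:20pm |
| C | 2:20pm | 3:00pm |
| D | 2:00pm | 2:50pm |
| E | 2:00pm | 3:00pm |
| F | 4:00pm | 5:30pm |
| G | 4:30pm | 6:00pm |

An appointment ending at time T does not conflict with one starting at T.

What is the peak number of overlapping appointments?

Sort all start/end points and keep a running count:
12:40pm start A → 1
2:00pm end A → 0
2:00pm start D → 1
2:00pm start E → 2
2:20pm start C → 3
2:50pm end D → 2
3:00pm end C → 1
3:00pm end E → 0
3:00pm start B → 1
3:20pm end B → 0
4:00pm start F → 1
4:30pm start G → 2
5:30pm end F → 1
6:00pm end G → 0
Peak is 3, at 2:20pm (C, D, E).

3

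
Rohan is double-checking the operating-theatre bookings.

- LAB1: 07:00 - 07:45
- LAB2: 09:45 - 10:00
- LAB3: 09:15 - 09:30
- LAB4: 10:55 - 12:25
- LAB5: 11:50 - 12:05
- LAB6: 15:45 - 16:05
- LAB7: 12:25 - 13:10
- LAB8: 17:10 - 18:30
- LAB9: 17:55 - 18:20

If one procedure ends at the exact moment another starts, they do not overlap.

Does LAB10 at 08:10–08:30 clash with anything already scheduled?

No — it doesn't clash with anything

LAB1: ends 07:45 at or before LAB10 starts 08:10 → clear.
LAB3: starts 09:15 at or after LAB10 ends 08:30 → clear.
LAB2: starts 09:45 at or after LAB10 ends 08:30 → clear.
LAB4: starts 10:55 at or after LAB10 ends 08:30 → clear.
LAB5: starts 11:50 at or after LAB10 ends 08:30 → clear.
LAB7: starts 12:25 at or after LAB10 ends 08:30 → clear.
LAB6: starts 15:45 at or after LAB10 ends 08:30 → clear.
LAB8: starts 17:10 at or after LAB10 ends 08:30 → clear.
LAB9: starts 17:55 at or after LAB10 ends 08:30 → clear.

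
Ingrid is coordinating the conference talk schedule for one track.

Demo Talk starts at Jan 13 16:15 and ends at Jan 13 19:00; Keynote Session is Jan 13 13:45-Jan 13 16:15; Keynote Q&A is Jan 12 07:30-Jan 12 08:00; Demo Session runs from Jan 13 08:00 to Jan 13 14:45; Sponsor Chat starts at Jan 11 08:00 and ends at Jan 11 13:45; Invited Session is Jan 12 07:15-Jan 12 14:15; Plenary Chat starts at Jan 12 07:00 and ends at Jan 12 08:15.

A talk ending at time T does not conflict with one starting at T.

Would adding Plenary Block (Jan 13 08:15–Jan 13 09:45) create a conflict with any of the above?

Sponsor Chat: ends Jan 11 13:45 at or before Plenary Block starts Jan 13 08:15 → clear.
Plenary Chat: ends Jan 12 08:15 at or before Plenary Block starts Jan 13 08:15 → clear.
Invited Session: ends Jan 12 14:15 at or before Plenary Block starts Jan 13 08:15 → clear.
Keynote Q&A: ends Jan 12 08:00 at or before Plenary Block starts Jan 13 08:15 → clear.
Demo Session: starts Jan 13 08:00 before Plenary Block ends Jan 13 09:45, and ends Jan 13 14:45 after Plenary Block starts Jan 13 08:15 → overlap.
Keynote Session: starts Jan 13 13:45 at or after Plenary Block ends Jan 13 09:45 → clear.
Demo Talk: starts Jan 13 16:15 at or after Plenary Block ends Jan 13 09:45 → clear.
Plenary Block overlaps Demo Session.

Yes — it overlaps Demo Session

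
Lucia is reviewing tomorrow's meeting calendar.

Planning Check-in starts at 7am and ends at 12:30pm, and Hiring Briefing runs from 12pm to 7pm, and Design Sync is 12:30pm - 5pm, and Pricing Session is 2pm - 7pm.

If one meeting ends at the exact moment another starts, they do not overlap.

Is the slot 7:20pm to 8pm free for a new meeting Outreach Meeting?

Planning Check-in: ends 12:30pm at or before Outreach Meeting starts 7:20pm → clear.
Hiring Briefing: ends 7pm at or before Outreach Meeting starts 7:20pm → clear.
Design Sync: ends 5pm at or before Outreach Meeting starts 7:20pm → clear.
Pricing Session: ends 7pm at or before Outreach Meeting starts 7:20pm → clear.

Yes — the slot is free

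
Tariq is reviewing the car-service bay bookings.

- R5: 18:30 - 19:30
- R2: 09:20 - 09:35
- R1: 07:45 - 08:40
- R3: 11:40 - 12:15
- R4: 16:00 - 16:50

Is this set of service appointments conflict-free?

Yes

Two intervals overlap when each starts before the other ends.
Sorted by start: R1, R2, R3, R4, R5.
R2 starts after R1 ends; R1 is clear from here.
R3 starts after R2 ends; R2 is clear from here.
R4 starts after R3 ends; R3 is clear from here.
R5 starts after R4 ends.
Every pair is clear; the schedule has no overlaps.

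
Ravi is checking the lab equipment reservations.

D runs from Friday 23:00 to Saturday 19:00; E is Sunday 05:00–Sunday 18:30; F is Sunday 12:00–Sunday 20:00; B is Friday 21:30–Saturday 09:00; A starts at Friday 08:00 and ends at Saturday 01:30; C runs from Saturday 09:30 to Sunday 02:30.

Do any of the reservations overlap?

Sorted by start: A, B, D, C, E, F.
B starts before A ends → A and B overlap.
That's a conflict, so the schedule is not conflict-free.

Yes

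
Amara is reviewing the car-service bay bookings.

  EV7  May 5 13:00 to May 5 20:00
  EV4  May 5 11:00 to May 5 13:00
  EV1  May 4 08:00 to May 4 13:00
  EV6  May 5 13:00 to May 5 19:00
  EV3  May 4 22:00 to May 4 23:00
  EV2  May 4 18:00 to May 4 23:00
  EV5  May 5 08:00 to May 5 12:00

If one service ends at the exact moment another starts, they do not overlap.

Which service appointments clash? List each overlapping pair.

EV2 & EV3, EV4 & EV5, EV6 & EV7

Sorted by start: EV1, EV2, EV3, EV5, EV4, EV6, EV7.
EV2 starts after EV1 ends; EV1 is clear from here.
EV3 starts before EV2 ends → EV2 and EV3 overlap.
EV5 starts after EV2 ends; EV2 is clear from here.
EV5 starts after EV3 ends; EV3 is clear from here.
EV4 starts before EV5 ends → EV5 and EV4 overlap.
EV6 starts after EV5 ends; EV5 is clear from here.
EV6 starts exactly when EV4 ends (back-to-back, no overlap); EV4 is clear from here.
EV7 starts before EV6 ends → EV6 and EV7 overlap.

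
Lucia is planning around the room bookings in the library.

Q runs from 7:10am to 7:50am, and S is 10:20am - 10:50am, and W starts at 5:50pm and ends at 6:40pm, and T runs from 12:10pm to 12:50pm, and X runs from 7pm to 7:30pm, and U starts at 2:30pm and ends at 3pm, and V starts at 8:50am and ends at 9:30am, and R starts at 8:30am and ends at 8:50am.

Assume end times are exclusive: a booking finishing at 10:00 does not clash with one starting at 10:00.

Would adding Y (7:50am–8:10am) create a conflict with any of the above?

No — it doesn't clash with anything

Q: ends 7:50am at or before Y starts 7:50am → clear.
R: starts 8:30am at or after Y ends 8:10am → clear.
V: starts 8:50am at or after Y ends 8:10am → clear.
S: starts 10:20am at or after Y ends 8:10am → clear.
T: starts 12:10pm at or after Y ends 8:10am → clear.
U: starts 2:30pm at or after Y ends 8:10am → clear.
W: starts 5:50pm at or after Y ends 8:10am → clear.
X: starts 7pm at or after Y ends 8:10am → clear.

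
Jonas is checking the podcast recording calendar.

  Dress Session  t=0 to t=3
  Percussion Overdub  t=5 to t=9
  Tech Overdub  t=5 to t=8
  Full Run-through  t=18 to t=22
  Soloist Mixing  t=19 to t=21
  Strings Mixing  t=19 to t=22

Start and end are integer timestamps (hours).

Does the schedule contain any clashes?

Yes

Sorted by start: Dress Session, Percussion Overdub, Tech Overdub, Full Run-through, Soloist Mixing, Strings Mixing.
Percussion Overdub starts after Dress Session ends — done with Dress Session.
Tech Overdub starts before Percussion Overdub ends → Percussion Overdub and Tech Overdub overlap.
That's a conflict, so the schedule is not conflict-free.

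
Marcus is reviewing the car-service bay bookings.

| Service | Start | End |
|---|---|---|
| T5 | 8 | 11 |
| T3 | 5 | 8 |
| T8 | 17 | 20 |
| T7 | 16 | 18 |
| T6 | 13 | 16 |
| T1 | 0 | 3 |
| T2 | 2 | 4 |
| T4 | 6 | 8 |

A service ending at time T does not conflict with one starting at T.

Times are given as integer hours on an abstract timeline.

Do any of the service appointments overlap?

Yes

Check each pair: they overlap iff neither finishes before the other starts.
Sorted by start: T1, T2, T3, T4, T5, T6, T7, T8.
T2 starts before T1 ends → T1 and T2 overlap.
That's a conflict, so the schedule is not conflict-free.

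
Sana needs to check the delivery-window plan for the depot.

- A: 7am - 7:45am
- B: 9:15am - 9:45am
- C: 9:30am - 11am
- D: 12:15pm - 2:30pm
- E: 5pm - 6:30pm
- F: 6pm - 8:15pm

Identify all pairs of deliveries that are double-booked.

B & C, E & F

Sorted by start: A, B, C, D, E, F.
B starts after A ends, so A has no further overlaps.
C starts before B ends → B and C overlap.
D starts after B ends, so B has no further overlaps.
D starts after C ends, so C has no further overlaps.
E starts after D ends, so D has no further overlaps.
F starts before E ends → E and F overlap.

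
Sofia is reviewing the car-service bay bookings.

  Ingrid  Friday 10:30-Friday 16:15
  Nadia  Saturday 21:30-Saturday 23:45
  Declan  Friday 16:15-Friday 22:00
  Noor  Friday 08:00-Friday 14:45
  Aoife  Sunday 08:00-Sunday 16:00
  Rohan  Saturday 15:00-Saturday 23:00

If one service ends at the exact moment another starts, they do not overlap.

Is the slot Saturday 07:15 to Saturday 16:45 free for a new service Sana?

Noor: ends Friday 14:45 at or before Sana starts Saturday 07:15 → clear.
Ingrid: ends Friday 16:15 at or before Sana starts Saturday 07:15 → clear.
Declan: ends Friday 22:00 at or before Sana starts Saturday 07:15 → clear.
Rohan: starts Saturday 15:00 before Sana ends Saturday 16:45, and ends Saturday 23:00 after Sana starts Saturday 07:15 → overlap.
Nadia: starts Saturday 21:30 at or after Sana ends Saturday 16:45 → clear.
Aoife: starts Sunday 08:00 at or after Sana ends Saturday 16:45 → clear.
Sana overlaps Rohan.

No — it overlaps Rohan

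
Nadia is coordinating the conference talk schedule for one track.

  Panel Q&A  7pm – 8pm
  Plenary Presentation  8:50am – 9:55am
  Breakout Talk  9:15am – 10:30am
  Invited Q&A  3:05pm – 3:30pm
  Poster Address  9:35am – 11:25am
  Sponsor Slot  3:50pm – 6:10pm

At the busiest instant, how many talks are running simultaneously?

3

Walk through starts and ends in time order (an end at T is processed before a start at T):
8:50am start Plenary Presentation → 1
9:15am start Breakout Talk → 2
9:35am start Poster Address → 3
9:55am end Plenary Presentation → 2
10:30am end Breakout Talk → 1
11:25am end Poster Address → 0
3:05pm start Invited Q&A → 1
3:30pm end Invited Q&A → 0
3:50pm start Sponsor Slot → 1
6:10pm end Sponsor Slot → 0
7pm start Panel Q&A → 1
8pm end Panel Q&A → 0
Peak is 3, at 9:35am (Breakout Talk, Plenary Presentation, Poster Address).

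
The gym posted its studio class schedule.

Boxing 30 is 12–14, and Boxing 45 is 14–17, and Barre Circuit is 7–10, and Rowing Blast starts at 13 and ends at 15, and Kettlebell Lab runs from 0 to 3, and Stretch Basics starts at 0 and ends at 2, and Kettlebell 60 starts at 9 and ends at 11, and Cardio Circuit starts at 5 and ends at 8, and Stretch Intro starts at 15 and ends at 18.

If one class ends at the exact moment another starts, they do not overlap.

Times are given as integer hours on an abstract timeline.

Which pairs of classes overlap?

Barre Circuit & Cardio Circuit, Barre Circuit & Kettlebell 60, Boxing 30 & Rowing Blast, Boxing 45 & Rowing Blast, Boxing 45 & Stretch Intro, Kettlebell Lab & Stretch Basics

Two intervals overlap when each starts before the other ends.
Sorted by start: Kettlebell Lab, Stretch Basics, Cardio Circuit, Barre Circuit, Kettlebell 60, Boxing 30, Rowing Blast, Boxing 45, Stretch Intro.
Stretch Basics starts before Kettlebell Lab ends → Kettlebell Lab and Stretch Basics overlap.
Cardio Circuit starts after Kettlebell Lab ends — done with Kettlebell Lab.
Cardio Circuit starts after Stretch Basics ends — done with Stretch Basics.
Barre Circuit starts before Cardio Circuit ends → Cardio Circuit and Barre Circuit overlap.
Kettlebell 60 starts after Cardio Circuit ends — done with Cardio Circuit.
Kettlebell 60 starts before Barre Circuit ends → Barre Circuit and Kettlebell 60 overlap.
Boxing 30 starts after Barre Circuit ends — done with Barre Circuit.
Boxing 30 starts after Kettlebell 60 ends — done with Kettlebell 60.
Rowing Blast starts before Boxing 30 ends → Boxing 30 and Rowing Blast overlap.
Boxing 45 starts exactly when Boxing 30 ends (back-to-back, no overlap) — done with Boxing 30.
Boxing 45 starts before Rowing Blast ends → Rowing Blast and Boxing 45 overlap.
Stretch Intro starts exactly when Rowing Blast ends (back-to-back, no overlap).
Stretch Intro starts before Boxing 45 ends → Boxing 45 and Stretch Intro overlap.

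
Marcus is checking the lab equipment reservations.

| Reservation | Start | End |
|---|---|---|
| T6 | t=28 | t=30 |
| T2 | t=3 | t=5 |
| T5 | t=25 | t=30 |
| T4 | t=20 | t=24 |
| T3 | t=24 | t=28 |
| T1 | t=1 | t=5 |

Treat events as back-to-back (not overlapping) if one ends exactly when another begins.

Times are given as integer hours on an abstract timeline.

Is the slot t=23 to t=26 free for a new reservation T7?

No — it overlaps T3, T4, T5

T1: ends t=5 at or before T7 starts t=23 → clear.
T2: ends t=5 at or before T7 starts t=23 → clear.
T4: starts t=20 before T7 ends t=26, and ends t=24 after T7 starts t=23 → overlap.
T3: starts t=24 before T7 ends t=26, and ends t=28 after T7 starts t=23 → overlap.
T5: starts t=25 before T7 ends t=26, and ends t=30 after T7 starts t=23 → overlap.
T6: starts t=28 at or after T7 ends t=26 → clear.
T7 overlaps T3, T4, T5.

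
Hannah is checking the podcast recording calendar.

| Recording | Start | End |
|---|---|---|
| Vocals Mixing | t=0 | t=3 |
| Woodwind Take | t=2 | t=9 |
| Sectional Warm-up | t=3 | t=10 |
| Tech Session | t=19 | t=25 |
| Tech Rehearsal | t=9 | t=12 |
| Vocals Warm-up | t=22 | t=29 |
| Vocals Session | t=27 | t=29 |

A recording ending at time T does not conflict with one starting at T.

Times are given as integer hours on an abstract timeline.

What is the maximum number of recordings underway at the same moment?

Sort all start/end points and keep a running count:
t=0 start Vocals Mixing → 1
t=2 start Woodwind Take → 2
t=3 end Vocals Mixing → 1
t=3 start Sectional Warm-up → 2
t=9 end Woodwind Take → 1
t=9 start Tech Rehearsal → 2
t=10 end Sectional Warm-up → 1
t=12 end Tech Rehearsal → 0
t=19 start Tech Session → 1
t=22 start Vocals Warm-up → 2
t=25 end Tech Session → 1
t=27 start Vocals Session → 2
t=29 end Vocals Session → 1
t=29 end Vocals Warm-up → 0
Peak is 2, at t=2 (Vocals Mixing, Woodwind Take).

2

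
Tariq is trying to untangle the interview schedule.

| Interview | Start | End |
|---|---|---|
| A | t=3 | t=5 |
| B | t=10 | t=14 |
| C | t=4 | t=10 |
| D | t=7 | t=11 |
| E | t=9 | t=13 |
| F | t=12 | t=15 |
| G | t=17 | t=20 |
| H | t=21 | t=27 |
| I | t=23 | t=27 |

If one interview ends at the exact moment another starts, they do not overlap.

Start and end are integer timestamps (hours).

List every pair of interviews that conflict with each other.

A & C, B & D, B & E, B & F, C & D, C & E, D & E, E & F, H & I

Sorted by start: A, C, D, E, B, F, G, H, I.
C starts before A ends → A and C overlap.
D starts after A ends; A is clear from here.
D starts before C ends → C and D overlap.
E starts before C ends → C and E overlap.
B starts exactly when C ends (back-to-back, no overlap); C is clear from here.
E starts before D ends → D and E overlap.
B starts before D ends → D and B overlap.
F starts after D ends; D is clear from here.
B starts before E ends → E and B overlap.
F starts before E ends → E and F overlap.
G starts after E ends; E is clear from here.
F starts before B ends → B and F overlap.
G starts after B ends; B is clear from here.
G starts after F ends; F is clear from here.
H starts after G ends; G is clear from here.
I starts before H ends → H and I overlap.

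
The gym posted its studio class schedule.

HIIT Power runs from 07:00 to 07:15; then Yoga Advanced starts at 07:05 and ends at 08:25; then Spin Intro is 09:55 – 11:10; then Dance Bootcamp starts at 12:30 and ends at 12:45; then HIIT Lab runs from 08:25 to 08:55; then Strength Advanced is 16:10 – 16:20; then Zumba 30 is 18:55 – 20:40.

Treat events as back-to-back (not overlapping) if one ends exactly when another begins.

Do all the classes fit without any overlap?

No

Check each pair: they overlap iff neither finishes before the other starts.
Sorted by start: HIIT Power, Yoga Advanced, HIIT Lab, Spin Intro, Dance Bootcamp, Strength Advanced, Zumba 30.
Yoga Advanced starts before HIIT Power ends → HIIT Power and Yoga Advanced overlap.
That's a conflict, so the schedule is not conflict-free.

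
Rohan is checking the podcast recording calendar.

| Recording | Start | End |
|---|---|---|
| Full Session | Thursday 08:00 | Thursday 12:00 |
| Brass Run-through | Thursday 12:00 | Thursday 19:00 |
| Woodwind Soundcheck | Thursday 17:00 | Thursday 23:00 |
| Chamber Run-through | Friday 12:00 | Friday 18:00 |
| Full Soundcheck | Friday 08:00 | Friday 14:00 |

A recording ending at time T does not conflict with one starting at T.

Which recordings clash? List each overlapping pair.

Sorted by start: Full Session, Brass Run-through, Woodwind Soundcheck, Full Soundcheck, Chamber Run-through.
Brass Run-through starts exactly when Full Session ends (back-to-back, no overlap), so Full Session has no further overlaps.
Woodwind Soundcheck starts before Brass Run-through ends → Brass Run-through and Woodwind Soundcheck overlap.
Full Soundcheck starts after Brass Run-through ends, so Brass Run-through has no further overlaps.
Full Soundcheck starts after Woodwind Soundcheck ends, so Woodwind Soundcheck has no further overlaps.
Chamber Run-through starts before Full Soundcheck ends → Full Soundcheck and Chamber Run-through overlap.

Brass Run-through & Woodwind Soundcheck, Chamber Run-through & Full Soundcheck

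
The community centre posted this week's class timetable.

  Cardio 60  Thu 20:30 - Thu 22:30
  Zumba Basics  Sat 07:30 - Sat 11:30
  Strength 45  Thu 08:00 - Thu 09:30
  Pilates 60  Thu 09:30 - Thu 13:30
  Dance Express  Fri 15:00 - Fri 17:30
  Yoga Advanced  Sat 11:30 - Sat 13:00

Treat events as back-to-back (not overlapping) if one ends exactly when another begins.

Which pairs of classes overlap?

no conflicts

Sorted by start: Strength 45, Pilates 60, Cardio 60, Dance Express, Zumba Basics, Yoga Advanced.
Pilates 60 starts exactly when Strength 45 ends (back-to-back, no overlap) — done with Strength 45.
Cardio 60 starts after Pilates 60 ends — done with Pilates 60.
Dance Express starts after Cardio 60 ends — done with Cardio 60.
Zumba Basics starts after Dance Express ends — done with Dance Express.
Yoga Advanced starts exactly when Zumba Basics ends (back-to-back, no overlap).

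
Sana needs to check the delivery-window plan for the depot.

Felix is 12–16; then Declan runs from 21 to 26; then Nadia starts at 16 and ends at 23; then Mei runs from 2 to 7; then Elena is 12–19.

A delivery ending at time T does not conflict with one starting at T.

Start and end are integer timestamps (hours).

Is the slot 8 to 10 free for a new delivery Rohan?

Yes — the slot is free

Mei: ends 7 at or before Rohan starts 8 → clear.
Felix: starts 12 at or after Rohan ends 10 → clear.
Elena: starts 12 at or after Rohan ends 10 → clear.
Nadia: starts 16 at or after Rohan ends 10 → clear.
Declan: starts 21 at or after Rohan ends 10 → clear.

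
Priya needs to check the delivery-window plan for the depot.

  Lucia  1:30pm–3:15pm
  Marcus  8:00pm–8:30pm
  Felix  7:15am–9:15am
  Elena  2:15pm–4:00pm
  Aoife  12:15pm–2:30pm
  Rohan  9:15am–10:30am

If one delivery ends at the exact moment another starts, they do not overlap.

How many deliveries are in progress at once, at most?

Sort all start/end points and keep a running count:
7:15am start Felix → 1
9:15am end Felix → 0
9:15am start Rohan → 1
10:30am end Rohan → 0
12:15pm start Aoife → 1
1:30pm start Lucia → 2
2:15pm start Elena → 3
2:30pm end Aoife → 2
3:15pm end Lucia → 1
4:00pm end Elena → 0
8:00pm start Marcus → 1
8:30pm end Marcus → 0
Peak is 3, at 2:15pm (Aoife, Elena, Lucia).

3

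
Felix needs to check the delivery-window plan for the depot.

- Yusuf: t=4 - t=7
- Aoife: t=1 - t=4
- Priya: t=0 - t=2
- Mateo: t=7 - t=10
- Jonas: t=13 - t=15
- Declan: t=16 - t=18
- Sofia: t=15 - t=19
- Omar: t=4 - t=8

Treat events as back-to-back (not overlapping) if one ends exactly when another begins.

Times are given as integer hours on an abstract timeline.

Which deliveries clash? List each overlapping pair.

Sorted by start: Priya, Aoife, Yusuf, Omar, Mateo, Jonas, Sofia, Declan.
Aoife starts before Priya ends → Priya and Aoife overlap.
Yusuf starts after Priya ends — done with Priya.
Yusuf starts exactly when Aoife ends (back-to-back, no overlap) — done with Aoife.
Omar starts before Yusuf ends → Yusuf and Omar overlap.
Mateo starts exactly when Yusuf ends (back-to-back, no overlap) — done with Yusuf.
Mateo starts before Omar ends → Omar and Mateo overlap.
Jonas starts after Omar ends — done with Omar.
Jonas starts after Mateo ends — done with Mateo.
Sofia starts exactly when Jonas ends (back-to-back, no overlap) — done with Jonas.
Declan starts before Sofia ends → Sofia and Declan overlap.

Aoife & Priya, Declan & Sofia, Mateo & Omar, Omar & Yusuf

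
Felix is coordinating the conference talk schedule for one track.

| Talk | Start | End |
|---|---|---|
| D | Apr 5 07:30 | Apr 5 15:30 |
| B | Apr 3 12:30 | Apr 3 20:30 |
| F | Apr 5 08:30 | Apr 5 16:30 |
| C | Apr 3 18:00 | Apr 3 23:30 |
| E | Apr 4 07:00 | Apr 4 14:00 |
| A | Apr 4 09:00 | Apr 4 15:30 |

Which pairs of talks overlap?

Sorted by start: B, C, E, A, D, F.
C starts before B ends → B and C overlap.
E starts after B ends — done with B.
E starts after C ends — done with C.
A starts before E ends → E and A overlap.
D starts after E ends — done with E.
D starts after A ends — done with A.
F starts before D ends → D and F overlap.

A & E, B & C, D & F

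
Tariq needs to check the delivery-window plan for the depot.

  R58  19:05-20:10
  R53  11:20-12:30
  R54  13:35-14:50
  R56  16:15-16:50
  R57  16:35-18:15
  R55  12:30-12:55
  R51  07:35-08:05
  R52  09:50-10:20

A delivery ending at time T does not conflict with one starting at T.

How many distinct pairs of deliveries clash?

Sorted by start: R51, R52, R53, R55, R54, R56, R57, R58.
R52 starts after R51 ends — done with R51.
R53 starts after R52 ends — done with R52.
R55 starts exactly when R53 ends (back-to-back, no overlap) — done with R53.
R54 starts after R55 ends — done with R55.
R56 starts after R54 ends — done with R54.
R57 starts before R56 ends → R56 and R57 overlap.
R58 starts after R56 ends.
R58 starts after R57 ends.
Overlapping pairs: R56 & R57 — 1 in total.

1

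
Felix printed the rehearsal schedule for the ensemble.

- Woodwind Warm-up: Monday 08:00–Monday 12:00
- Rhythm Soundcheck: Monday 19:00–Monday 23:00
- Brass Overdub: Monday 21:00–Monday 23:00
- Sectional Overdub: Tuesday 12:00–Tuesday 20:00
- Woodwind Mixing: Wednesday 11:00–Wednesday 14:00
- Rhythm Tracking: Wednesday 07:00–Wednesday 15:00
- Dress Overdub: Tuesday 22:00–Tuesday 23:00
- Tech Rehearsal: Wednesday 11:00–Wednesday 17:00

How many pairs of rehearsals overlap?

4

Sorted by start: Woodwind Warm-up, Rhythm Soundcheck, Brass Overdub, Sectional Overdub, Dress Overdub, Rhythm Tracking, Woodwind Mixing, Tech Rehearsal.
Rhythm Soundcheck starts after Woodwind Warm-up ends, so Woodwind Warm-up has no further overlaps.
Brass Overdub starts before Rhythm Soundcheck ends → Rhythm Soundcheck and Brass Overdub overlap.
Sectional Overdub starts after Rhythm Soundcheck ends, so Rhythm Soundcheck has no further overlaps.
Sectional Overdub starts after Brass Overdub ends, so Brass Overdub has no further overlaps.
Dress Overdub starts after Sectional Overdub ends, so Sectional Overdub has no further overlaps.
Rhythm Tracking starts after Dress Overdub ends, so Dress Overdub has no further overlaps.
Woodwind Mixing starts before Rhythm Tracking ends → Rhythm Tracking and Woodwind Mixing overlap.
Tech Rehearsal starts before Rhythm Tracking ends → Rhythm Tracking and Tech Rehearsal overlap.
Tech Rehearsal starts before Woodwind Mixing ends → Woodwind Mixing and Tech Rehearsal overlap.
Overlapping pairs: Brass Overdub & Rhythm Soundcheck, Rhythm Tracking & Tech Rehearsal, Rhythm Tracking & Woodwind Mixing, Tech Rehearsal & Woodwind Mixing — 4 in total.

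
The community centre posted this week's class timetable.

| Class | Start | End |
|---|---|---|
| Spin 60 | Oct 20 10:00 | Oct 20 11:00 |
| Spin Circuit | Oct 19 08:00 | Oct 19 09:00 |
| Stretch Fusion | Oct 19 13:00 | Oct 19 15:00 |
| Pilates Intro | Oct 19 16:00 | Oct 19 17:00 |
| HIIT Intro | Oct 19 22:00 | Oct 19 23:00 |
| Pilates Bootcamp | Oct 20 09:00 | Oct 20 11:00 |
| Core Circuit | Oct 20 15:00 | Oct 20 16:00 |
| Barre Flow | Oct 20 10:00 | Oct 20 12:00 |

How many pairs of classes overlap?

Check each pair: they overlap iff neither finishes before the other starts.
Sorted by start: Spin Circuit, Stretch Fusion, Pilates Intro, HIIT Intro, Pilates Bootcamp, Barre Flow, Spin 60, Core Circuit.
Stretch Fusion starts after Spin Circuit ends, so Spin Circuit has no further overlaps.
Pilates Intro starts after Stretch Fusion ends, so Stretch Fusion has no further overlaps.
HIIT Intro starts after Pilates Intro ends, so Pilates Intro has no further overlaps.
Pilates Bootcamp starts after HIIT Intro ends, so HIIT Intro has no further overlaps.
Barre Flow starts before Pilates Bootcamp ends → Pilates Bootcamp and Barre Flow overlap.
Spin 60 starts before Pilates Bootcamp ends → Pilates Bootcamp and Spin 60 overlap.
Core Circuit starts after Pilates Bootcamp ends.
Spin 60 starts before Barre Flow ends → Barre Flow and Spin 60 overlap.
Core Circuit starts after Barre Flow ends.
Core Circuit starts after Spin 60 ends.
Overlapping pairs: Barre Flow & Pilates Bootcamp, Barre Flow & Spin 60, Pilates Bootcamp & Spin 60 — 3 in total.

3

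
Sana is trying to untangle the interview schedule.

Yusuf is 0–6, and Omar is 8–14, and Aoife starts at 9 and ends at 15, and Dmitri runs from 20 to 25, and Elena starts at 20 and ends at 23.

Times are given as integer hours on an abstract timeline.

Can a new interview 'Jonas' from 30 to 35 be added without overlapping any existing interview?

Yes — the slot is free

Yusuf: ends 6 at or before Jonas starts 30 → clear.
Omar: ends 14 at or before Jonas starts 30 → clear.
Aoife: ends 15 at or before Jonas starts 30 → clear.
Dmitri: ends 25 at or before Jonas starts 30 → clear.
Elena: ends 23 at or before Jonas starts 30 → clear.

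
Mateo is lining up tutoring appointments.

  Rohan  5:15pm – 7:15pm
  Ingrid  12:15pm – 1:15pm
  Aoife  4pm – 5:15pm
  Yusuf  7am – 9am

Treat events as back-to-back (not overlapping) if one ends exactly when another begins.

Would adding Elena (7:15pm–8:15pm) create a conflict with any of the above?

Yusuf: ends 9am at or before Elena starts 7:15pm → clear.
Ingrid: ends 1:15pm at or before Elena starts 7:15pm → clear.
Aoife: ends 5:15pm at or before Elena starts 7:15pm → clear.
Rohan: ends 7:15pm at or before Elena starts 7:15pm → clear.

No — it doesn't clash with anything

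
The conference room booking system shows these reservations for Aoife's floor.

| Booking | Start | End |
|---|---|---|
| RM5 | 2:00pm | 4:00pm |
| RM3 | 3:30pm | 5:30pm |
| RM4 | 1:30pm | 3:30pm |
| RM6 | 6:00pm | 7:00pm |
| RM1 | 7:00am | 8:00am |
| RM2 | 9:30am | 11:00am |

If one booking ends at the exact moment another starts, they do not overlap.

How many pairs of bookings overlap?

2

Sorted by start: RM1, RM2, RM4, RM5, RM3, RM6.
RM2 starts after RM1 ends, so RM1 has no further overlaps.
RM4 starts after RM2 ends, so RM2 has no further overlaps.
RM5 starts before RM4 ends → RM4 and RM5 overlap.
RM3 starts exactly when RM4 ends (back-to-back, no overlap), so RM4 has no further overlaps.
RM3 starts before RM5 ends → RM5 and RM3 overlap.
RM6 starts after RM5 ends.
RM6 starts after RM3 ends.
Overlapping pairs: RM3 & RM5, RM4 & RM5 — 2 in total.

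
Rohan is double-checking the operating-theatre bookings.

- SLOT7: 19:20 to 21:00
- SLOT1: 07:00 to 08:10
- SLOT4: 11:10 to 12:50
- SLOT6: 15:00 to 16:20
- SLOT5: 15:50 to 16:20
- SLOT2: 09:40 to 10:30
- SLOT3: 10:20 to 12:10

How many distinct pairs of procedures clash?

Sorted by start: SLOT1, SLOT2, SLOT3, SLOT4, SLOT6, SLOT5, SLOT7.
SLOT2 starts after SLOT1 ends, so SLOT1 has no further overlaps.
SLOT3 starts before SLOT2 ends → SLOT2 and SLOT3 overlap.
SLOT4 starts after SLOT2 ends, so SLOT2 has no further overlaps.
SLOT4 starts before SLOT3 ends → SLOT3 and SLOT4 overlap.
SLOT6 starts after SLOT3 ends, so SLOT3 has no further overlaps.
SLOT6 starts after SLOT4 ends, so SLOT4 has no further overlaps.
SLOT5 starts before SLOT6 ends → SLOT6 and SLOT5 overlap.
SLOT7 starts after SLOT6 ends.
SLOT7 starts after SLOT5 ends.
Overlapping pairs: SLOT2 & SLOT3, SLOT3 & SLOT4, SLOT5 & SLOT6 — 3 in total.

3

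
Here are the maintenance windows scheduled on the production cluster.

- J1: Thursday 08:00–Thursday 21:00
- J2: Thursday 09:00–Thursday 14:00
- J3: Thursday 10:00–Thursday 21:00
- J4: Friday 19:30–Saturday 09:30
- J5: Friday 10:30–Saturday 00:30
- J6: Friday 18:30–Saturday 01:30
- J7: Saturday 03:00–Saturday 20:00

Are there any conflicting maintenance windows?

Yes

Sorted by start: J1, J2, J3, J5, J6, J4, J7.
J2 starts before J1 ends → J1 and J2 overlap.
That's a conflict, so the schedule is not conflict-free.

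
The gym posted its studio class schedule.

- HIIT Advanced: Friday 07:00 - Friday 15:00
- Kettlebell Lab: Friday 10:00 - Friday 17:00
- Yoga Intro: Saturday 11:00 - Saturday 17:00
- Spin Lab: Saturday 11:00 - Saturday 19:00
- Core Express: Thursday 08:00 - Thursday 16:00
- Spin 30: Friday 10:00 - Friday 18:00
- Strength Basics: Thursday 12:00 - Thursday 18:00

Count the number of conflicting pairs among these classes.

5

Sorted by start: Core Express, Strength Basics, HIIT Advanced, Spin 30, Kettlebell Lab, Yoga Intro, Spin Lab.
Strength Basics starts before Core Express ends → Core Express and Strength Basics overlap.
HIIT Advanced starts after Core Express ends, so Core Express has no further overlaps.
HIIT Advanced starts after Strength Basics ends, so Strength Basics has no further overlaps.
Spin 30 starts before HIIT Advanced ends → HIIT Advanced and Spin 30 overlap.
Kettlebell Lab starts before HIIT Advanced ends → HIIT Advanced and Kettlebell Lab overlap.
Yoga Intro starts after HIIT Advanced ends, so HIIT Advanced has no further overlaps.
Kettlebell Lab starts before Spin 30 ends → Spin 30 and Kettlebell Lab overlap.
Yoga Intro starts after Spin 30 ends, so Spin 30 has no further overlaps.
Yoga Intro starts after Kettlebell Lab ends, so Kettlebell Lab has no further overlaps.
Spin Lab starts before Yoga Intro ends → Yoga Intro and Spin Lab overlap.
Overlapping pairs: Core Express & Strength Basics, HIIT Advanced & Kettlebell Lab, HIIT Advanced & Spin 30, Kettlebell Lab & Spin 30, Spin Lab & Yoga Intro — 5 in total.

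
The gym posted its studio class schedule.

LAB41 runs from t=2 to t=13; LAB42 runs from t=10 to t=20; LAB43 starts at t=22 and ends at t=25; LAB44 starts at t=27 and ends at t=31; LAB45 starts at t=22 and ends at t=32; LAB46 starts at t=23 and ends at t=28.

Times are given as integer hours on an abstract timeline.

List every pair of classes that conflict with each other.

Sorted by start: LAB41, LAB42, LAB43, LAB45, LAB46, LAB44.
LAB42 starts before LAB41 ends → LAB41 and LAB42 overlap.
LAB43 starts after LAB41 ends, so nothing later overlaps LAB41 either.
LAB43 starts after LAB42 ends, so nothing later overlaps LAB42 either.
LAB45 starts before LAB43 ends → LAB43 and LAB45 overlap.
LAB46 starts before LAB43 ends → LAB43 and LAB46 overlap.
LAB44 starts after LAB43 ends.
LAB46 starts before LAB45 ends → LAB45 and LAB46 overlap.
LAB44 starts before LAB45 ends → LAB45 and LAB44 overlap.
LAB44 starts before LAB46 ends → LAB46 and LAB44 overlap.

LAB41 & LAB42, LAB43 & LAB45, LAB43 & LAB46, LAB44 & LAB45, LAB44 & LAB46, LAB45 & LAB46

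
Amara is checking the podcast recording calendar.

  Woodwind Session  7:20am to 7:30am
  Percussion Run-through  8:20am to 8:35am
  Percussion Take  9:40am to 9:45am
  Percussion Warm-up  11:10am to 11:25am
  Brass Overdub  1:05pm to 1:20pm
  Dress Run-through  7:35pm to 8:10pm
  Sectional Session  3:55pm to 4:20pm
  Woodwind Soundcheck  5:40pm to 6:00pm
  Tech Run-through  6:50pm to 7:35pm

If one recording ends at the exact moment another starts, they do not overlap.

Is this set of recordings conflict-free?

Yes

Sorted by start: Woodwind Session, Percussion Run-through, Percussion Take, Percussion Warm-up, Brass Overdub, Sectional Session, Woodwind Soundcheck, Tech Run-through, Dress Run-through.
Percussion Run-through starts after Woodwind Session ends — done with Woodwind Session.
Percussion Take starts after Percussion Run-through ends — done with Percussion Run-through.
Percussion Warm-up starts after Percussion Take ends — done with Percussion Take.
Brass Overdub starts after Percussion Warm-up ends — done with Percussion Warm-up.
Sectional Session starts after Brass Overdub ends — done with Brass Overdub.
Woodwind Soundcheck starts after Sectional Session ends — done with Sectional Session.
Tech Run-through starts after Woodwind Soundcheck ends — done with Woodwind Soundcheck.
Dress Run-through starts exactly when Tech Run-through ends (back-to-back, no overlap).
Every pair is clear; the schedule has no overlaps.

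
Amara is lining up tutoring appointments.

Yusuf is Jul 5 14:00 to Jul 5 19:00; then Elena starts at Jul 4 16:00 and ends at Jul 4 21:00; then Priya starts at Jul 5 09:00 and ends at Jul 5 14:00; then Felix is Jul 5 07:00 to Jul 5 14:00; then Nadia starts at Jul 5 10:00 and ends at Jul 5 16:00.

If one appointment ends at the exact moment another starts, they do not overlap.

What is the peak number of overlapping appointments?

Walk through starts and ends in time order (an end at T is processed before a start at T):
Jul 4 16:00 start Elena → 1
Jul 4 21:00 end Elena → 0
Jul 5 07:00 start Felix → 1
Jul 5 09:00 start Priya → 2
Jul 5 10:00 start Nadia → 3
Jul 5 14:00 end Felix → 2
Jul 5 14:00 end Priya → 1
Jul 5 14:00 start Yusuf → 2
Jul 5 16:00 end Nadia → 1
Jul 5 19:00 end Yusuf → 0
Peak is 3, at Jul 5 10:00 (Felix, Nadia, Priya).

3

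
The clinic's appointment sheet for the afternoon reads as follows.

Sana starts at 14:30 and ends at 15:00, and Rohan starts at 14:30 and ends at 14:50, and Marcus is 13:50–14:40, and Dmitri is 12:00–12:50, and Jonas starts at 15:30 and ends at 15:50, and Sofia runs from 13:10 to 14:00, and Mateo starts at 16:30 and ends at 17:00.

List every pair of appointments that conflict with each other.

Sorted by start: Dmitri, Sofia, Marcus, Sana, Rohan, Jonas, Mateo.
Sofia starts after Dmitri ends — done with Dmitri.
Marcus starts before Sofia ends → Sofia and Marcus overlap.
Sana starts after Sofia ends — done with Sofia.
Sana starts before Marcus ends → Marcus and Sana overlap.
Rohan starts before Marcus ends → Marcus and Rohan overlap.
Jonas starts after Marcus ends — done with Marcus.
Rohan starts before Sana ends → Sana and Rohan overlap.
Jonas starts after Sana ends — done with Sana.
Jonas starts after Rohan ends — done with Rohan.
Mateo starts after Jonas ends.

Marcus & Rohan, Marcus & Sana, Marcus & Sofia, Rohan & Sana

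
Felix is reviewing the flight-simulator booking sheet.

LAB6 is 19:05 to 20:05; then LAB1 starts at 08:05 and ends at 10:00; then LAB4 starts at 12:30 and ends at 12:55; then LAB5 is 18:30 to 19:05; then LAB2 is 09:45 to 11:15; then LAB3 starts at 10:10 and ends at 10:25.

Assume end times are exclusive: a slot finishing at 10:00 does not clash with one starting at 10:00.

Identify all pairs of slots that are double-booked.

Sorted by start: LAB1, LAB2, LAB3, LAB4, LAB5, LAB6.
LAB2 starts before LAB1 ends → LAB1 and LAB2 overlap.
LAB3 starts after LAB1 ends — done with LAB1.
LAB3 starts before LAB2 ends → LAB2 and LAB3 overlap.
LAB4 starts after LAB2 ends — done with LAB2.
LAB4 starts after LAB3 ends — done with LAB3.
LAB5 starts after LAB4 ends — done with LAB4.
LAB6 starts exactly when LAB5 ends (back-to-back, no overlap).

LAB1 & LAB2, LAB2 & LAB3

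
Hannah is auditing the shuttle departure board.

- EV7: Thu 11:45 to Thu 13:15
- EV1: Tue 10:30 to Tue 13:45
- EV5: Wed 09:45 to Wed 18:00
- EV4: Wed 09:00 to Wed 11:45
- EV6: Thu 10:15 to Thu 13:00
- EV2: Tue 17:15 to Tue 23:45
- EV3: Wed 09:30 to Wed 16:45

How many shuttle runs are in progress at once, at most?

Sweep the timeline, counting +1 at each start and −1 at each end (ends before starts at a tie):
Tue 10:30 start EV1 → 1
Tue 13:45 end EV1 → 0
Tue 17:15 start EV2 → 1
Tue 23:45 end EV2 → 0
Wed 09:00 start EV4 → 1
Wed 09:30 start EV3 → 2
Wed 09:45 start EV5 → 3
Wed 11:45 end EV4 → 2
Wed 16:45 end EV3 → 1
Wed 18:00 end EV5 → 0
Thu 10:15 start EV6 → 1
Thu 11:45 start EV7 → 2
Thu 13:00 end EV6 → 1
Thu 13:15 end EV7 → 0
Peak is 3, at Wed 09:45 (EV3, EV4, EV5).

3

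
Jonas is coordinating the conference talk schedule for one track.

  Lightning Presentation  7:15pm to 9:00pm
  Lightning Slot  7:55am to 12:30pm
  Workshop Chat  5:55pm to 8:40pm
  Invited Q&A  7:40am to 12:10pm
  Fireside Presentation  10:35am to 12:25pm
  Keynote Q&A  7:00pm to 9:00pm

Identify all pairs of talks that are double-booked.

Check each pair: they overlap iff neither finishes before the other starts.
Sorted by start: Invited Q&A, Lightning Slot, Fireside Presentation, Workshop Chat, Keynote Q&A, Lightning Presentation.
Lightning Slot starts before Invited Q&A ends → Invited Q&A and Lightning Slot overlap.
Fireside Presentation starts before Invited Q&A ends → Invited Q&A and Fireside Presentation overlap.
Workshop Chat starts after Invited Q&A ends — done with Invited Q&A.
Fireside Presentation starts before Lightning Slot ends → Lightning Slot and Fireside Presentation overlap.
Workshop Chat starts after Lightning Slot ends — done with Lightning Slot.
Workshop Chat starts after Fireside Presentation ends — done with Fireside Presentation.
Keynote Q&A starts before Workshop Chat ends → Workshop Chat and Keynote Q&A overlap.
Lightning Presentation starts before Workshop Chat ends → Workshop Chat and Lightning Presentation overlap.
Lightning Presentation starts before Keynote Q&A ends → Keynote Q&A and Lightning Presentation overlap.

Fireside Presentation & Invited Q&A, Fireside Presentation & Lightning Slot, Invited Q&A & Lightning Slot, Keynote Q&A & Lightning Presentation, Keynote Q&A & Workshop Chat, Lightning Presentation & Workshop Chat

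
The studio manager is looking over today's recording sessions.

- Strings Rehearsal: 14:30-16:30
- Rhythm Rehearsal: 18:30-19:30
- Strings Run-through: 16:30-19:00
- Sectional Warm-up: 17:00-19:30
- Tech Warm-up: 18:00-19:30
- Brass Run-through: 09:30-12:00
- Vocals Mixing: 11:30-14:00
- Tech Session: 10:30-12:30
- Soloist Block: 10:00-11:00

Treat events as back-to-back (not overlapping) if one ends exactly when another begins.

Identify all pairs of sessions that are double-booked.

Brass Run-through & Soloist Block, Brass Run-through & Tech Session, Brass Run-through & Vocals Mixing, Rhythm Rehearsal & Sectional Warm-up, Rhythm Rehearsal & Strings Run-through, Rhythm Rehearsal & Tech Warm-up, Sectional Warm-up & Strings Run-through, Sectional Warm-up & Tech Warm-up, Soloist Block & Tech Session, Strings Run-through & Tech Warm-up, Tech Session & Vocals Mixing

Sorted by start: Brass Run-through, Soloist Block, Tech Session, Vocals Mixing, Strings Rehearsal, Strings Run-through, Sectional Warm-up, Tech Warm-up, Rhythm Rehearsal.
Soloist Block starts before Brass Run-through ends → Brass Run-through and Soloist Block overlap.
Tech Session starts before Brass Run-through ends → Brass Run-through and Tech Session overlap.
Vocals Mixing starts before Brass Run-through ends → Brass Run-through and Vocals Mixing overlap.
Strings Rehearsal starts after Brass Run-through ends, so nothing later overlaps Brass Run-through either.
Tech Session starts before Soloist Block ends → Soloist Block and Tech Session overlap.
Vocals Mixing starts after Soloist Block ends, so nothing later overlaps Soloist Block either.
Vocals Mixing starts before Tech Session ends → Tech Session and Vocals Mixing overlap.
Strings Rehearsal starts after Tech Session ends, so nothing later overlaps Tech Session either.
Strings Rehearsal starts after Vocals Mixing ends, so nothing later overlaps Vocals Mixing either.
Strings Run-through starts exactly when Strings Rehearsal ends (back-to-back, no overlap), so nothing later overlaps Strings Rehearsal either.
Sectional Warm-up starts before Strings Run-through ends → Strings Run-through and Sectional Warm-up overlap.
Tech Warm-up starts before Strings Run-through ends → Strings Run-through and Tech Warm-up overlap.
Rhythm Rehearsal starts before Strings Run-through ends → Strings Run-through and Rhythm Rehearsal overlap.
Tech Warm-up starts before Sectional Warm-up ends → Sectional Warm-up and Tech Warm-up overlap.
Rhythm Rehearsal starts before Sectional Warm-up ends → Sectional Warm-up and Rhythm Rehearsal overlap.
Rhythm Rehearsal starts before Tech Warm-up ends → Tech Warm-up and Rhythm Rehearsal overlap.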